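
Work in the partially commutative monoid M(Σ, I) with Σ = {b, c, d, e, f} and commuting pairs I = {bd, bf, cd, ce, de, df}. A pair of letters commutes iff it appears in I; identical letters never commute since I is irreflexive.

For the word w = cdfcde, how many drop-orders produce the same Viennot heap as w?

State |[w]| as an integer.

30

#0=c has no predecessor
#1=d has no predecessor
#2=f depends on [0:c]
#3=c depends on [2:f]
#4=d depends on [1:d]
#5=e depends on [2:f]
sources: [0:c, 1:d]
N(rest) = Σ N(rest − s) over sources s of rest; N(one piece) = 1:
  size 1 → [3]=1  [4]=1  [5]=1
  size 2 → [1,4]=1  [3,4]=2  [3,5]=2  [4,5]=2
  size 3 → [1,3,4]=3  [1,4,5]=3  [2,3,5]=2  [3,4,5]=6
  size 4 → [0,2,3,5]=2  [1,3,4,5]=12  [2,3,4,5]=8
  first=0(c) contributes 20
  first=1(d) contributes 10
|[w]| = 30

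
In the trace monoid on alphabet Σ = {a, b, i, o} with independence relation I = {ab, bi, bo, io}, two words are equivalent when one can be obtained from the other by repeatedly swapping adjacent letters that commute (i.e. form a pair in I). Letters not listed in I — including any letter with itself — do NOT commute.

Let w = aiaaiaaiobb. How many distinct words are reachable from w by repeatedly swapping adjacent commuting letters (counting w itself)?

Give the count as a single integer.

110

drop 0:a onto floor
drop 1:i onto {0:a}
drop 2:a onto {1:i}
drop 3:a onto {2:a}
drop 4:i onto {3:a}
drop 5:a onto {4:i}
drop 6:a onto {5:a}
drop 7:i onto {6:a}
drop 8:o onto {6:a}
drop 9:b onto floor
drop 10:b onto {9:b}
ground layer = {0:a, 9:b}
drop-orders for the pieces not yet dropped (sum over which currently-grounded one goes next):
  1 to go: {7} 1  {8} 1  {10} 1
  2 to go: {7,8} 2  {7,10} 2  {8,10} 2  {9,10} 1
  3 to go: {6,7,8} 2  {7,8,10} 6  {7,9,10} 3  {8,9,10} 3
  4 to go: {5,6,7,8} 2  {6,7,8,10} 8  {7,8,9,10} 12
  5 to go: {4,5,6,7,8} 2  {5,6,7,8,10} 10  {6,7,8,9,10} 20
  6 to go: {3,4,5,6,7,8} 2  {4,5,6,7,8,10} 12  {5,6,7,8,9,10} 30
  7 to go: {2,3,4,5,6,7,8} 2  {3,4,5,6,7,8,10} 14  {4,5,6,7,8,9,10} 42
  8 to go: {1,2,3,4,5,6,7,8} 2  {2,3,4,5,6,7,8,10} 16  {3,4,5,6,7,8,9,10} 56
  9 to go: {0,1,2,3,4,5,6,7,8} 2  {1,2,3,4,5,6,7,8,10} 18  {2,3,4,5,6,7,8,9,10} 72
  if 0:a drops first: 90 orders
  if 9:b drops first: 20 orders
heap linearizations: 110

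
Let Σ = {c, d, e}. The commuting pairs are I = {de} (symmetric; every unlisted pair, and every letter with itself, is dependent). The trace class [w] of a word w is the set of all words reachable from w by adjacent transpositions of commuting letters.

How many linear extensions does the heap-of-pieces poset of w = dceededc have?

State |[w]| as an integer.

10

piece 0:d — minimal
piece 1:c rests on {0:d}
piece 2:e rests on {1:c}
piece 3:e rests on {2:e}
piece 4:d rests on {1:c}
piece 5:e rests on {3:e}
piece 6:d rests on {4:d}
piece 7:c rests on {5:e, 6:d}
minimal pieces: {0:d}
ways to finish when only these pieces remain (= sum over removing one remaining piece with nothing left below it):
  1 left: {7}→1
  2 left: {5,7}→1  {6,7}→1
  3 left: {3,5,7}→1  {4,6,7}→1  {5,6,7}→2
  4 left: {2,3,5,7}→1  {3,5,6,7}→3  {4,5,6,7}→3
  5 left: {2,3,5,6,7}→4  {3,4,5,6,7}→6
  6 left: {2,3,4,5,6,7}→10
  placing 0:d first → 10 extensions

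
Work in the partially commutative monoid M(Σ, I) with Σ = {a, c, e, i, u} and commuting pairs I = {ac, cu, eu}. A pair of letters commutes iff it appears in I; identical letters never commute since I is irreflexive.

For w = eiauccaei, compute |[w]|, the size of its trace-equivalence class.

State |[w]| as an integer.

drop 0:e onto floor
drop 1:i onto {0:e}
drop 2:a onto {1:i}
drop 3:u onto {2:a}
drop 4:c onto {1:i}
drop 5:c onto {4:c}
drop 6:a onto {3:u}
drop 7:e onto {5:c, 6:a}
drop 8:i onto {7:e}
ground layer = {0:e}
drop-orders for the pieces not yet dropped (sum over which currently-grounded one goes next):
  1 to go: {8} 1
  2 to go: {7,8} 1
  3 to go: {5,7,8} 1  {6,7,8} 1
  4 to go: {3,6,7,8} 1  {4,5,7,8} 1  {5,6,7,8} 2
  5 to go: {2,3,6,7,8} 1  {3,5,6,7,8} 3  {4,5,6,7,8} 3
  6 to go: {2,3,5,6,7,8} 4  {3,4,5,6,7,8} 6
  7 to go: {2,3,4,5,6,7,8} 10
  if 0:e drops first: 10 orders

10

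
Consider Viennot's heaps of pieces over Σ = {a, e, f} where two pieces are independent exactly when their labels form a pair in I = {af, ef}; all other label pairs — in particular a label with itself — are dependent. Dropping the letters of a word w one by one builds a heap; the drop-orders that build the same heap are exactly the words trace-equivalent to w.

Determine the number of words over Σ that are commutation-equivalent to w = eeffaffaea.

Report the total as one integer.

0(e) covers ∅
1(e) covers 0:e
2(f) covers ∅
3(f) covers 2:f
4(a) covers 1:e
5(f) covers 3:f
6(f) covers 5:f
7(a) covers 4:a
8(e) covers 7:a
9(a) covers 8:e
floor of heap: 0:e, 2:f
completions by unplaced set U, small U first (add the entries for U minus each lowest piece of U):
  |U|=1: {6}:1  {9}:1
  |U|=2: {5,6}:1  {6,9}:2  {8,9}:1
  |U|=3: {3,5,6}:1  {5,6,9}:3  {6,8,9}:3  {7,8,9}:1
  |U|=4: {2,3,5,6}:1  {3,5,6,9}:4  {4,7,8,9}:1  {5,6,8,9}:6  {6,7,8,9}:4
  |U|=5: {1,4,7,8,9}:1  {2,3,5,6,9}:5  {3,5,6,8,9}:10  {4,6,7,8,9}:5  {5,6,7,8,9}:10
  |U|=6: {0,1,4,7,8,9}:1  {1,4,6,7,8,9}:6  {2,3,5,6,8,9}:15  {3,5,6,7,8,9}:20  {4,5,6,7,8,9}:15
  |U|=7: {0,1,4,6,7,8,9}:7  {1,4,5,6,7,8,9}:21  {2,3,5,6,7,8,9}:35  {3,4,5,6,7,8,9}:35
  |U|=8: {0,1,4,5,6,7,8,9}:28  {1,3,4,5,6,7,8,9}:56  {2,3,4,5,6,7,8,9}:70
  start at 0(e): 126
  start at 2(f): 84
sum over floor = 210

210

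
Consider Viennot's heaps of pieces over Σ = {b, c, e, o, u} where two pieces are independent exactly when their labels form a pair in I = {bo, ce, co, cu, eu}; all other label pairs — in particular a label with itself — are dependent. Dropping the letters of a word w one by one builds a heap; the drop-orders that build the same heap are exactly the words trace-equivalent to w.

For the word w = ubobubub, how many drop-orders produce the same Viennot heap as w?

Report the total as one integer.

piece 0:u — minimal
piece 1:b rests on {0:u}
piece 2:o rests on {0:u}
piece 3:b rests on {1:b}
piece 4:u rests on {2:o, 3:b}
piece 5:b rests on {4:u}
piece 6:u rests on {5:b}
piece 7:b rests on {6:u}
minimal pieces: {0:u}
ways to finish when only these pieces remain (= sum over removing one remaining piece with nothing left below it):
  1 left: {7}→1
  2 left: {6,7}→1
  3 left: {5,6,7}→1
  4 left: {4,5,6,7}→1
  5 left: {2,4,5,6,7}→1  {3,4,5,6,7}→1
  6 left: {1,3,4,5,6,7}→1  {2,3,4,5,6,7}→2
  placing 0:u first → 3 extensions

3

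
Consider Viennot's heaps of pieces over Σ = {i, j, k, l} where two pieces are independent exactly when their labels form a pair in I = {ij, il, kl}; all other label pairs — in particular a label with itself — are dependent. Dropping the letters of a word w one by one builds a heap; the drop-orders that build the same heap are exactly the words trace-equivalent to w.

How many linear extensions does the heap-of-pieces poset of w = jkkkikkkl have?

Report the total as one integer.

#0=j has no predecessor
#1=k depends on [0:j]
#2=k depends on [1:k]
#3=k depends on [2:k]
#4=i depends on [3:k]
#5=k depends on [4:i]
#6=k depends on [5:k]
#7=k depends on [6:k]
#8=l depends on [0:j]
sources: [0:j]
N(rest) = Σ N(rest − s) over sources s of rest; N(one piece) = 1:
  size 1 → [7]=1  [8]=1
  size 2 → [6,7]=1  [7,8]=2
  size 3 → [5,6,7]=1  [6,7,8]=3
  size 4 → [4,5,6,7]=1  [5,6,7,8]=4
  size 5 → [3,4,5,6,7]=1  [4,5,6,7,8]=5
  size 6 → [2,3,4,5,6,7]=1  [3,4,5,6,7,8]=6
  size 7 → [1,2,3,4,5,6,7]=1  [2,3,4,5,6,7,8]=7
  first=0(j) contributes 8

8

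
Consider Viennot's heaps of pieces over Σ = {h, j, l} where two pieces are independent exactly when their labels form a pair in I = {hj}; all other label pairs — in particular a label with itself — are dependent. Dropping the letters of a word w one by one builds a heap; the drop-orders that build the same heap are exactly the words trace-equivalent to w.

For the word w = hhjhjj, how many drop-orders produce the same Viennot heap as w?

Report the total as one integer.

#0=h has no predecessor
#1=h depends on [0:h]
#2=j has no predecessor
#3=h depends on [1:h]
#4=j depends on [2:j]
#5=j depends on [4:j]
sources: [0:h, 2:j]
N(rest) = Σ N(rest − s) over sources s of rest; N(one piece) = 1:
  size 1 → [3]=1  [5]=1
  size 2 → [1,3]=1  [3,5]=2  [4,5]=1
  size 3 → [0,1,3]=1  [1,3,5]=3  [2,4,5]=1  [3,4,5]=3
  size 4 → [0,1,3,5]=4  [1,3,4,5]=6  [2,3,4,5]=4
  first=0(h) contributes 10
  first=2(j) contributes 10
|[w]| = 20

20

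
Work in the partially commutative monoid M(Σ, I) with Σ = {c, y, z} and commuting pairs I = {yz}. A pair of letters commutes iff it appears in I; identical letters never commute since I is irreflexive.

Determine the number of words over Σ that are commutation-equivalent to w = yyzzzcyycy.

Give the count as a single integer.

0(y) covers ∅
1(y) covers 0:y
2(z) covers ∅
3(z) covers 2:z
4(z) covers 3:z
5(c) covers 1:y, 4:z
6(y) covers 5:c
7(y) covers 6:y
8(c) covers 7:y
9(y) covers 8:c
floor of heap: 0:y, 2:z
completions by unplaced set U, small U first (add the entries for U minus each lowest piece of U):
  |U|=1: {9}:1
  |U|=2: {8,9}:1
  |U|=3: {7,8,9}:1
  |U|=4: {6,7,8,9}:1
  |U|=5: {5,6,7,8,9}:1
  |U|=6: {1,5,6,7,8,9}:1  {4,5,6,7,8,9}:1
  |U|=7: {0,1,5,6,7,8,9}:1  {1,4,5,6,7,8,9}:2  {3,4,5,6,7,8,9}:1
  |U|=8: {0,1,4,5,6,7,8,9}:3  {1,3,4,5,6,7,8,9}:3  {2,3,4,5,6,7,8,9}:1
  start at 0(y): 4
  start at 2(z): 6
sum over floor = 10

10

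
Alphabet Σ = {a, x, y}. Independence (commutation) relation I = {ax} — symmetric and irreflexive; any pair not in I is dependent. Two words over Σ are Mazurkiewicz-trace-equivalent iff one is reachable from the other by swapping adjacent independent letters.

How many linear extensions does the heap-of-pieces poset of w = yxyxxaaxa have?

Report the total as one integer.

20

0(y) covers ∅
1(x) covers 0:y
2(y) covers 1:x
3(x) covers 2:y
4(x) covers 3:x
5(a) covers 2:y
6(a) covers 5:a
7(x) covers 4:x
8(a) covers 6:a
floor of heap: 0:y
completions by unplaced set U, small U first (add the entries for U minus each lowest piece of U):
  |U|=1: {7}:1  {8}:1
  |U|=2: {4,7}:1  {6,8}:1  {7,8}:2
  |U|=3: {3,4,7}:1  {4,7,8}:3  {5,6,8}:1  {6,7,8}:3
  |U|=4: {3,4,7,8}:4  {4,6,7,8}:6  {5,6,7,8}:4
  |U|=5: {3,4,6,7,8}:10  {4,5,6,7,8}:10
  |U|=6: {3,4,5,6,7,8}:20
  |U|=7: {2,3,4,5,6,7,8}:20
  start at 0(y): 20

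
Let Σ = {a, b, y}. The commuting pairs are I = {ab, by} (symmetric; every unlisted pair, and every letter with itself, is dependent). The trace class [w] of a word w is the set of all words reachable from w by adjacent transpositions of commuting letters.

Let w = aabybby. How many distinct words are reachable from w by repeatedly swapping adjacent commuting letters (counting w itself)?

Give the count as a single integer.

35

#0=a has no predecessor
#1=a depends on [0:a]
#2=b has no predecessor
#3=y depends on [1:a]
#4=b depends on [2:b]
#5=b depends on [4:b]
#6=y depends on [3:y]
sources: [0:a, 2:b]
N(rest) = Σ N(rest − s) over sources s of rest; N(one piece) = 1:
  size 1 → [5]=1  [6]=1
  size 2 → [3,6]=1  [4,5]=1  [5,6]=2
  size 3 → [1,3,6]=1  [2,4,5]=1  [3,5,6]=3  [4,5,6]=3
  size 4 → [0,1,3,6]=1  [1,3,5,6]=4  [2,4,5,6]=4  [3,4,5,6]=6
  size 5 → [0,1,3,5,6]=5  [1,3,4,5,6]=10  [2,3,4,5,6]=10
  first=0(a) contributes 20
  first=2(b) contributes 15
|[w]| = 35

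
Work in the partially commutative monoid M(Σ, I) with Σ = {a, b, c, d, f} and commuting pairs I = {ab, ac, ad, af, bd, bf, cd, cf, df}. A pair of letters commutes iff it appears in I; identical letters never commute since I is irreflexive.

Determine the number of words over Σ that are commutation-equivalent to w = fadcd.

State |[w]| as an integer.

piece 0:f — minimal
piece 1:a — minimal
piece 2:d — minimal
piece 3:c — minimal
piece 4:d rests on {2:d}
minimal pieces: {0:f, 1:a, 2:d, 3:c}
ways to finish when only these pieces remain (= sum over removing one remaining piece with nothing left below it):
  1 left: {0}→1  {1}→1  {3}→1  {4}→1
  2 left: {0,1}→2  {0,3}→2  {0,4}→2  {1,3}→2  {1,4}→2  {2,4}→1  {3,4}→2
  3 left: {0,1,3}→6  {0,1,4}→6  {0,2,4}→3  {0,3,4}→6  {1,2,4}→3  {1,3,4}→6  {2,3,4}→3
  placing 0:f first → 12 extensions
  placing 1:a first → 12 extensions
  placing 2:d first → 24 extensions
  placing 3:c first → 12 extensions
total linear extensions = 60

60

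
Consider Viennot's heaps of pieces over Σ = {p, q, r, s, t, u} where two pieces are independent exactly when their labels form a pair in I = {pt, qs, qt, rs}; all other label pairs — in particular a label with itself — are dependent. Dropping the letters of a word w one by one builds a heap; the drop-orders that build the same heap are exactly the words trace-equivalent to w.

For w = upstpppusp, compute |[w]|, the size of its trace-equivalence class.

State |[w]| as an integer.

piece 0:u — minimal
piece 1:p rests on {0:u}
piece 2:s rests on {1:p}
piece 3:t rests on {2:s}
piece 4:p rests on {2:s}
piece 5:p rests on {4:p}
piece 6:p rests on {5:p}
piece 7:u rests on {3:t, 6:p}
piece 8:s rests on {7:u}
piece 9:p rests on {8:s}
minimal pieces: {0:u}
ways to finish when only these pieces remain (= sum over removing one remaining piece with nothing left below it):
  1 left: {9}→1
  2 left: {8,9}→1
  3 left: {7,8,9}→1
  4 left: {3,7,8,9}→1  {6,7,8,9}→1
  5 left: {3,6,7,8,9}→2  {5,6,7,8,9}→1
  6 left: {3,5,6,7,8,9}→3  {4,5,6,7,8,9}→1
  7 left: {3,4,5,6,7,8,9}→4
  8 left: {2,3,4,5,6,7,8,9}→4
  placing 0:u first → 4 extensions

4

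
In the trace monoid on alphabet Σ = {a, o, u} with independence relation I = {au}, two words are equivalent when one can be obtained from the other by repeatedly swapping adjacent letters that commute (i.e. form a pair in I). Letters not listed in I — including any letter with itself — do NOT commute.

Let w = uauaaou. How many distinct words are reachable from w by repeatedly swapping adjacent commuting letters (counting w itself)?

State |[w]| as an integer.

10

drop 0:u onto floor
drop 1:a onto floor
drop 2:u onto {0:u}
drop 3:a onto {1:a}
drop 4:a onto {3:a}
drop 5:o onto {2:u, 4:a}
drop 6:u onto {5:o}
ground layer = {0:u, 1:a}
drop-orders for the pieces not yet dropped (sum over which currently-grounded one goes next):
  1 to go: {6} 1
  2 to go: {5,6} 1
  3 to go: {2,5,6} 1  {4,5,6} 1
  4 to go: {0,2,5,6} 1  {2,4,5,6} 2  {3,4,5,6} 1
  5 to go: {0,2,4,5,6} 3  {1,3,4,5,6} 1  {2,3,4,5,6} 3
  if 0:u drops first: 4 orders
  if 1:a drops first: 6 orders
heap linearizations: 10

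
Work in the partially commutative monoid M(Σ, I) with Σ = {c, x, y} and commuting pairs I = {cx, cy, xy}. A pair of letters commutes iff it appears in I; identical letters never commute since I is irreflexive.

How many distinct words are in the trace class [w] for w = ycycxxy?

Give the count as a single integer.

210

#0=y has no predecessor
#1=c has no predecessor
#2=y depends on [0:y]
#3=c depends on [1:c]
#4=x has no predecessor
#5=x depends on [4:x]
#6=y depends on [2:y]
sources: [0:y, 1:c, 4:x]
N(rest) = Σ N(rest − s) over sources s of rest; N(one piece) = 1:
  size 1 → [3]=1  [5]=1  [6]=1
  size 2 → [1,3]=1  [2,6]=1  [3,5]=2  [3,6]=2  [4,5]=1  [5,6]=2
  size 3 → [0,2,6]=1  [1,3,5]=3  [1,3,6]=3  [2,3,6]=3  [2,5,6]=3  [3,4,5]=3  [3,5,6]=6  [4,5,6]=3
  size 4 → [0,2,3,6]=4  [0,2,5,6]=4  [1,2,3,6]=6  [1,3,4,5]=6  [1,3,5,6]=12  [2,3,5,6]=12  [2,4,5,6]=6  [3,4,5,6]=12
  size 5 → [0,1,2,3,6]=10  [0,2,3,5,6]=20  [0,2,4,5,6]=10  [1,2,3,5,6]=30  [1,3,4,5,6]=30  [2,3,4,5,6]=30
  first=0(y) contributes 90
  first=1(c) contributes 60
  first=4(x) contributes 60
|[w]| = 210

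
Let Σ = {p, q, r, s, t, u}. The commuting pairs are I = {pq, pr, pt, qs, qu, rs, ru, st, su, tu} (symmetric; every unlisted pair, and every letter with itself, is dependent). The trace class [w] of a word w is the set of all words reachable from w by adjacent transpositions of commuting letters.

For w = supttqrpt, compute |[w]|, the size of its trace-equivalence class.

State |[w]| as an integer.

drop 0:s onto floor
drop 1:u onto floor
drop 2:p onto {0:s, 1:u}
drop 3:t onto floor
drop 4:t onto {3:t}
drop 5:q onto {4:t}
drop 6:r onto {5:q}
drop 7:p onto {2:p}
drop 8:t onto {6:r}
ground layer = {0:s, 1:u, 3:t}
drop-orders for the pieces not yet dropped (sum over which currently-grounded one goes next):
  1 to go: {7} 1  {8} 1
  2 to go: {2,7} 1  {6,8} 1  {7,8} 2
  3 to go: {0,2,7} 1  {1,2,7} 1  {2,7,8} 3  {5,6,8} 1  {6,7,8} 3
  4 to go: {0,1,2,7} 2  {0,2,7,8} 4  {1,2,7,8} 4  {2,6,7,8} 6  {4,5,6,8} 1  {5,6,7,8} 4
  5 to go: {0,1,2,7,8} 10  {0,2,6,7,8} 10  {1,2,6,7,8} 10  {2,5,6,7,8} 10  {3,4,5,6,8} 1  {4,5,6,7,8} 5
  6 to go: {0,1,2,6,7,8} 30  {0,2,5,6,7,8} 20  {1,2,5,6,7,8} 20  {2,4,5,6,7,8} 15  {3,4,5,6,7,8} 6
  7 to go: {0,1,2,5,6,7,8} 70  {0,2,4,5,6,7,8} 35  {1,2,4,5,6,7,8} 35  {2,3,4,5,6,7,8} 21
  if 0:s drops first: 56 orders
  if 1:u drops first: 56 orders
  if 3:t drops first: 140 orders
heap linearizations: 252

252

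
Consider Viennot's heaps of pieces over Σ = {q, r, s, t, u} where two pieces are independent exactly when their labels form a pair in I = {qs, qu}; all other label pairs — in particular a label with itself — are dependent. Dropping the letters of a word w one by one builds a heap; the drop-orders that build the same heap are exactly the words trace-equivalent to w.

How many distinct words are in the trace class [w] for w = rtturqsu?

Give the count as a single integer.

3

#0=r has no predecessor
#1=t depends on [0:r]
#2=t depends on [1:t]
#3=u depends on [2:t]
#4=r depends on [3:u]
#5=q depends on [4:r]
#6=s depends on [4:r]
#7=u depends on [6:s]
sources: [0:r]
N(rest) = Σ N(rest − s) over sources s of rest; N(one piece) = 1:
  size 1 → [5]=1  [7]=1
  size 2 → [5,7]=2  [6,7]=1
  size 3 → [5,6,7]=3
  size 4 → [4,5,6,7]=3
  size 5 → [3,4,5,6,7]=3
  size 6 → [2,3,4,5,6,7]=3
  first=0(r) contributes 3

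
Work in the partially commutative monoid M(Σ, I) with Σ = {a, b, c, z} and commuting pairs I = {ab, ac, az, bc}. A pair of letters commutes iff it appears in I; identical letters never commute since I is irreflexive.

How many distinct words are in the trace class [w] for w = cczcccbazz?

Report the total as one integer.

drop 0:c onto floor
drop 1:c onto {0:c}
drop 2:z onto {1:c}
drop 3:c onto {2:z}
drop 4:c onto {3:c}
drop 5:c onto {4:c}
drop 6:b onto {2:z}
drop 7:a onto floor
drop 8:z onto {5:c, 6:b}
drop 9:z onto {8:z}
ground layer = {0:c, 7:a}
drop-orders for the pieces not yet dropped (sum over which currently-grounded one goes next):
  1 to go: {7} 1  {9} 1
  2 to go: {7,9} 2  {8,9} 1
  3 to go: {5,8,9} 1  {6,8,9} 1  {7,8,9} 3
  4 to go: {4,5,8,9} 1  {5,6,8,9} 2  {5,7,8,9} 4  {6,7,8,9} 4
  5 to go: {3,4,5,8,9} 1  {4,5,6,8,9} 3  {4,5,7,8,9} 5  {5,6,7,8,9} 10
  6 to go: {3,4,5,6,8,9} 4  {3,4,5,7,8,9} 6  {4,5,6,7,8,9} 18
  7 to go: {2,3,4,5,6,8,9} 4  {3,4,5,6,7,8,9} 28
  8 to go: {1,2,3,4,5,6,8,9} 4  {2,3,4,5,6,7,8,9} 32
  if 0:c drops first: 36 orders
  if 7:a drops first: 4 orders
heap linearizations: 40

40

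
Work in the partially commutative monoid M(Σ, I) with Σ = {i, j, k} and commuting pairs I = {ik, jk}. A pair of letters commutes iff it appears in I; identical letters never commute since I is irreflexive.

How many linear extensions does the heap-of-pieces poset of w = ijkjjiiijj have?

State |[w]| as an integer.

0(i) covers ∅
1(j) covers 0:i
2(k) covers ∅
3(j) covers 1:j
4(j) covers 3:j
5(i) covers 4:j
6(i) covers 5:i
7(i) covers 6:i
8(j) covers 7:i
9(j) covers 8:j
floor of heap: 0:i, 2:k
completions by unplaced set U, small U first (add the entries for U minus each lowest piece of U):
  |U|=1: {2}:1  {9}:1
  |U|=2: {2,9}:2  {8,9}:1
  |U|=3: {2,8,9}:3  {7,8,9}:1
  |U|=4: {2,7,8,9}:4  {6,7,8,9}:1
  |U|=5: {2,6,7,8,9}:5  {5,6,7,8,9}:1
  |U|=6: {2,5,6,7,8,9}:6  {4,5,6,7,8,9}:1
  |U|=7: {2,4,5,6,7,8,9}:7  {3,4,5,6,7,8,9}:1
  |U|=8: {1,3,4,5,6,7,8,9}:1  {2,3,4,5,6,7,8,9}:8
  start at 0(i): 9
  start at 2(k): 1
sum over floor = 10

10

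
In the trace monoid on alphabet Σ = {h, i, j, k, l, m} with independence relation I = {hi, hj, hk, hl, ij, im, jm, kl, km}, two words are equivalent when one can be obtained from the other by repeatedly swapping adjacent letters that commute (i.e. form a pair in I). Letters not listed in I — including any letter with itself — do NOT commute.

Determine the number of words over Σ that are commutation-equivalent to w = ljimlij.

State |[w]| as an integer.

12

#0=l has no predecessor
#1=j depends on [0:l]
#2=i depends on [0:l]
#3=m depends on [0:l]
#4=l depends on [1:j, 2:i, 3:m]
#5=i depends on [4:l]
#6=j depends on [4:l]
sources: [0:l]
N(rest) = Σ N(rest − s) over sources s of rest; N(one piece) = 1:
  size 1 → [5]=1  [6]=1
  size 2 → [5,6]=2
  size 3 → [4,5,6]=2
  size 4 → [1,4,5,6]=2  [2,4,5,6]=2  [3,4,5,6]=2
  size 5 → [1,2,4,5,6]=4  [1,3,4,5,6]=4  [2,3,4,5,6]=4
  first=0(l) contributes 12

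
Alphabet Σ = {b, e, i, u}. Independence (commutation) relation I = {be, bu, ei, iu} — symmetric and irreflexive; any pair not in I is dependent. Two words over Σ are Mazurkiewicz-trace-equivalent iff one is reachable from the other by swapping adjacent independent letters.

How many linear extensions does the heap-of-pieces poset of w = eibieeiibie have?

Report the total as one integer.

0(e) covers ∅
1(i) covers ∅
2(b) covers 1:i
3(i) covers 2:b
4(e) covers 0:e
5(e) covers 4:e
6(i) covers 3:i
7(i) covers 6:i
8(b) covers 7:i
9(i) covers 8:b
10(e) covers 5:e
floor of heap: 0:e, 1:i
completions by unplaced set U, small U first (add the entries for U minus each lowest piece of U):
  |U|=1: {9}:1  {10}:1
  |U|=2: {5,10}:1  {8,9}:1  {9,10}:2
  |U|=3: {4,5,10}:1  {5,9,10}:3  {7,8,9}:1  {8,9,10}:3
  |U|=4: {0,4,5,10}:1  {4,5,9,10}:4  {5,8,9,10}:6  {6,7,8,9}:1  {7,8,9,10}:4
  |U|=5: {0,4,5,9,10}:5  {3,6,7,8,9}:1  {4,5,8,9,10}:10  {5,7,8,9,10}:10  {6,7,8,9,10}:5
  |U|=6: {0,4,5,8,9,10}:15  {2,3,6,7,8,9}:1  {3,6,7,8,9,10}:6  {4,5,7,8,9,10}:20  {5,6,7,8,9,10}:15
  |U|=7: {0,4,5,7,8,9,10}:35  {1,2,3,6,7,8,9}:1  {2,3,6,7,8,9,10}:7  {3,5,6,7,8,9,10}:21  {4,5,6,7,8,9,10}:35
  |U|=8: {0,4,5,6,7,8,9,10}:70  {1,2,3,6,7,8,9,10}:8  {2,3,5,6,7,8,9,10}:28  {3,4,5,6,7,8,9,10}:56
  |U|=9: {0,3,4,5,6,7,8,9,10}:126  {1,2,3,5,6,7,8,9,10}:36  {2,3,4,5,6,7,8,9,10}:84
  start at 0(e): 120
  start at 1(i): 210
sum over floor = 330

330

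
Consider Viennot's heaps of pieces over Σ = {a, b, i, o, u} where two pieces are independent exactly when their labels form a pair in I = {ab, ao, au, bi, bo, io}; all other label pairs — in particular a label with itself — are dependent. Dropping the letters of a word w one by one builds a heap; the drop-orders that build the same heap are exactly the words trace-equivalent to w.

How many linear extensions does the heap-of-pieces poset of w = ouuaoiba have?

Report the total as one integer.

0(o) covers ∅
1(u) covers 0:o
2(u) covers 1:u
3(a) covers ∅
4(o) covers 2:u
5(i) covers 2:u, 3:a
6(b) covers 2:u
7(a) covers 5:i
floor of heap: 0:o, 3:a
completions by unplaced set U, small U first (add the entries for U minus each lowest piece of U):
  |U|=1: {4}:1  {6}:1  {7}:1
  |U|=2: {4,6}:2  {4,7}:2  {5,7}:1  {6,7}:2
  |U|=3: {3,5,7}:1  {4,5,7}:3  {4,6,7}:6  {5,6,7}:3
  |U|=4: {3,4,5,7}:4  {3,5,6,7}:4  {4,5,6,7}:12
  |U|=5: {2,4,5,6,7}:12  {3,4,5,6,7}:20
  |U|=6: {1,2,4,5,6,7}:12  {2,3,4,5,6,7}:32
  start at 0(o): 44
  start at 3(a): 12
sum over floor = 56

56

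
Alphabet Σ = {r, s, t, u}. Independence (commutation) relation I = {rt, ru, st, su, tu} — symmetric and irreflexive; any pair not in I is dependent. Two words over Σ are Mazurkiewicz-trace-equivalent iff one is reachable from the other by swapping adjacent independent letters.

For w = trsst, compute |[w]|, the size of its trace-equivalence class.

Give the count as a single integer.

10

#0=t has no predecessor
#1=r has no predecessor
#2=s depends on [1:r]
#3=s depends on [2:s]
#4=t depends on [0:t]
sources: [0:t, 1:r]
N(rest) = Σ N(rest − s) over sources s of rest; N(one piece) = 1:
  size 1 → [3]=1  [4]=1
  size 2 → [0,4]=1  [2,3]=1  [3,4]=2
  size 3 → [0,3,4]=3  [1,2,3]=1  [2,3,4]=3
  first=0(t) contributes 4
  first=1(r) contributes 6
|[w]| = 10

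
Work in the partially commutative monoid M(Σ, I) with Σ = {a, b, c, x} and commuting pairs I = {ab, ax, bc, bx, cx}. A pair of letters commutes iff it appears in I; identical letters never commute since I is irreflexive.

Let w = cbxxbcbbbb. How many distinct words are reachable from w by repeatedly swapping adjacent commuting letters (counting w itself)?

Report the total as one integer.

#0=c has no predecessor
#1=b has no predecessor
#2=x has no predecessor
#3=x depends on [2:x]
#4=b depends on [1:b]
#5=c depends on [0:c]
#6=b depends on [4:b]
#7=b depends on [6:b]
#8=b depends on [7:b]
#9=b depends on [8:b]
sources: [0:c, 1:b, 2:x]
N(rest) = Σ N(rest − s) over sources s of rest; N(one piece) = 1:
  size 1 → [3]=1  [5]=1  [9]=1
  size 2 → [0,5]=1  [2,3]=1  [3,5]=2  [3,9]=2  [5,9]=2  [8,9]=1
  size 3 → [0,3,5]=3  [0,5,9]=3  [2,3,5]=3  [2,3,9]=3  [3,5,9]=6  [3,8,9]=3  [5,8,9]=3  [7,8,9]=1
  size 4 → [0,2,3,5]=6  [0,3,5,9]=12  [0,5,8,9]=6  [2,3,5,9]=12  [2,3,8,9]=6  [3,5,8,9]=12  [3,7,8,9]=4  [5,7,8,9]=4  [6,7,8,9]=1
  size 5 → [0,2,3,5,9]=30  [0,3,5,8,9]=30  [0,5,7,8,9]=10  [2,3,5,8,9]=30  [2,3,7,8,9]=10  [3,5,7,8,9]=20  [3,6,7,8,9]=5  [4,6,7,8,9]=1  [5,6,7,8,9]=5
  size 6 → [0,2,3,5,8,9]=90  [0,3,5,7,8,9]=60  [0,5,6,7,8,9]=15  [1,4,6,7,8,9]=1  [2,3,5,7,8,9]=60  [2,3,6,7,8,9]=15  [3,4,6,7,8,9]=6  [3,5,6,7,8,9]=30  [4,5,6,7,8,9]=6
  size 7 → [0,2,3,5,7,8,9]=210  [0,3,5,6,7,8,9]=105  [0,4,5,6,7,8,9]=21  [1,3,4,6,7,8,9]=7  [1,4,5,6,7,8,9]=7  [2,3,4,6,7,8,9]=21  [2,3,5,6,7,8,9]=105  [3,4,5,6,7,8,9]=42
  size 8 → [0,1,4,5,6,7,8,9]=28  [0,2,3,5,6,7,8,9]=420  [0,3,4,5,6,7,8,9]=168  [1,2,3,4,6,7,8,9]=28  [1,3,4,5,6,7,8,9]=56  [2,3,4,5,6,7,8,9]=168
  first=0(c) contributes 252
  first=1(b) contributes 756
  first=2(x) contributes 252
|[w]| = 1260

1260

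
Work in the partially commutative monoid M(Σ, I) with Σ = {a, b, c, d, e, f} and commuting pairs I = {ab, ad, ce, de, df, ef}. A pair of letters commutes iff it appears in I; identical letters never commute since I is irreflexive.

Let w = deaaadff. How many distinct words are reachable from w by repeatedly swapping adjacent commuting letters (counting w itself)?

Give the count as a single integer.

piece 0:d — minimal
piece 1:e — minimal
piece 2:a rests on {1:e}
piece 3:a rests on {2:a}
piece 4:a rests on {3:a}
piece 5:d rests on {0:d}
piece 6:f rests on {4:a}
piece 7:f rests on {6:f}
minimal pieces: {0:d, 1:e}
ways to finish when only these pieces remain (= sum over removing one remaining piece with nothing left below it):
  1 left: {5}→1  {7}→1
  2 left: {0,5}→1  {5,7}→2  {6,7}→1
  3 left: {0,5,7}→3  {4,6,7}→1  {5,6,7}→3
  4 left: {0,5,6,7}→6  {3,4,6,7}→1  {4,5,6,7}→4
  5 left: {0,4,5,6,7}→10  {2,3,4,6,7}→1  {3,4,5,6,7}→5
  6 left: {0,3,4,5,6,7}→15  {1,2,3,4,6,7}→1  {2,3,4,5,6,7}→6
  placing 0:d first → 7 extensions
  placing 1:e first → 21 extensions
total linear extensions = 28

28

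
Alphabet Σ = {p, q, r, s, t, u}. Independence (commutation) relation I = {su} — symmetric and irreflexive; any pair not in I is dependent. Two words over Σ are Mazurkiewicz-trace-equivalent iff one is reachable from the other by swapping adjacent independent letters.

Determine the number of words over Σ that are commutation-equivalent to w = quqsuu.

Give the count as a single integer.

#0=q has no predecessor
#1=u depends on [0:q]
#2=q depends on [1:u]
#3=s depends on [2:q]
#4=u depends on [2:q]
#5=u depends on [4:u]
sources: [0:q]
N(rest) = Σ N(rest − s) over sources s of rest; N(one piece) = 1:
  size 1 → [3]=1  [5]=1
  size 2 → [3,5]=2  [4,5]=1
  size 3 → [3,4,5]=3
  size 4 → [2,3,4,5]=3
  first=0(q) contributes 3

3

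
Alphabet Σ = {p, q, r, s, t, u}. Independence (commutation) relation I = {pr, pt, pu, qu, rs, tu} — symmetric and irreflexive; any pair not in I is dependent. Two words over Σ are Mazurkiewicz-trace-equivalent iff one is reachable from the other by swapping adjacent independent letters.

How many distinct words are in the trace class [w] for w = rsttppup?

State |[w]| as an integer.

165

piece 0:r — minimal
piece 1:s — minimal
piece 2:t rests on {0:r, 1:s}
piece 3:t rests on {2:t}
piece 4:p rests on {1:s}
piece 5:p rests on {4:p}
piece 6:u rests on {0:r, 1:s}
piece 7:p rests on {5:p}
minimal pieces: {0:r, 1:s}
ways to finish when only these pieces remain (= sum over removing one remaining piece with nothing left below it):
  1 left: {3}→1  {6}→1  {7}→1
  2 left: {2,3}→1  {3,6}→2  {3,7}→2  {5,7}→1  {6,7}→2
  3 left: {2,3,6}→3  {2,3,7}→3  {3,5,7}→3  {3,6,7}→6  {4,5,7}→1  {5,6,7}→3
  4 left: {0,2,3,6}→3  {2,3,5,7}→6  {2,3,6,7}→12  {3,4,5,7}→4  {3,5,6,7}→12  {4,5,6,7}→4
  5 left: {0,2,3,6,7}→15  {2,3,4,5,7}→10  {2,3,5,6,7}→30  {3,4,5,6,7}→20
  6 left: {0,2,3,5,6,7}→45  {2,3,4,5,6,7}→60
  placing 0:r first → 60 extensions
  placing 1:s first → 105 extensions
total linear extensions = 165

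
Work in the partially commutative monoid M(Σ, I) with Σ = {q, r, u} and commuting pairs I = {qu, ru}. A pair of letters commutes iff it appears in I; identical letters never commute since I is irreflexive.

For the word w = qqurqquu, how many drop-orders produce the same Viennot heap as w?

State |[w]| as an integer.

56

drop 0:q onto floor
drop 1:q onto {0:q}
drop 2:u onto floor
drop 3:r onto {1:q}
drop 4:q onto {3:r}
drop 5:q onto {4:q}
drop 6:u onto {2:u}
drop 7:u onto {6:u}
ground layer = {0:q, 2:u}
drop-orders for the pieces not yet dropped (sum over which currently-grounded one goes next):
  1 to go: {5} 1  {7} 1
  2 to go: {4,5} 1  {5,7} 2  {6,7} 1
  3 to go: {2,6,7} 1  {3,4,5} 1  {4,5,7} 3  {5,6,7} 3
  4 to go: {1,3,4,5} 1  {2,5,6,7} 4  {3,4,5,7} 4  {4,5,6,7} 6
  5 to go: {0,1,3,4,5} 1  {1,3,4,5,7} 5  {2,4,5,6,7} 10  {3,4,5,6,7} 10
  6 to go: {0,1,3,4,5,7} 6  {1,3,4,5,6,7} 15  {2,3,4,5,6,7} 20
  if 0:q drops first: 35 orders
  if 2:u drops first: 21 orders
heap linearizations: 56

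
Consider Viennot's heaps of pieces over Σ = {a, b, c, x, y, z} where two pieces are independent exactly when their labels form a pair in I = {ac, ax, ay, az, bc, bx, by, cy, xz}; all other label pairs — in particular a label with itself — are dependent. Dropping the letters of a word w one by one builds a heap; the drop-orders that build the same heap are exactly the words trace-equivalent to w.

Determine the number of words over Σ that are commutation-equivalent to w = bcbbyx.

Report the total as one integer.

piece 0:b — minimal
piece 1:c — minimal
piece 2:b rests on {0:b}
piece 3:b rests on {2:b}
piece 4:y — minimal
piece 5:x rests on {1:c, 4:y}
minimal pieces: {0:b, 1:c, 4:y}
ways to finish when only these pieces remain (= sum over removing one remaining piece with nothing left below it):
  1 left: {3}→1  {5}→1
  2 left: {1,5}→1  {2,3}→1  {3,5}→2  {4,5}→1
  3 left: {0,2,3}→1  {1,3,5}→3  {1,4,5}→2  {2,3,5}→3  {3,4,5}→3
  4 left: {0,2,3,5}→4  {1,2,3,5}→6  {1,3,4,5}→8  {2,3,4,5}→6
  placing 0:b first → 20 extensions
  placing 1:c first → 10 extensions
  placing 4:y first → 10 extensions
total linear extensions = 40

40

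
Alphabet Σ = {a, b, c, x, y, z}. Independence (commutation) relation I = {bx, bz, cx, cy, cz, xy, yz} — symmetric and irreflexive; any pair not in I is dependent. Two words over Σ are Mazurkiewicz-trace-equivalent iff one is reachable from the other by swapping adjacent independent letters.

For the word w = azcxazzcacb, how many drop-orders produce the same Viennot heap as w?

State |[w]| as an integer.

piece 0:a — minimal
piece 1:z rests on {0:a}
piece 2:c rests on {0:a}
piece 3:x rests on {1:z}
piece 4:a rests on {2:c, 3:x}
piece 5:z rests on {4:a}
piece 6:z rests on {5:z}
piece 7:c rests on {4:a}
piece 8:a rests on {6:z, 7:c}
piece 9:c rests on {8:a}
piece 10:b rests on {9:c}
minimal pieces: {0:a}
ways to finish when only these pieces remain (= sum over removing one remaining piece with nothing left below it):
  1 left: {10}→1
  2 left: {9,10}→1
  3 left: {8,9,10}→1
  4 left: {6,8,9,10}→1  {7,8,9,10}→1
  5 left: {5,6,8,9,10}→1  {6,7,8,9,10}→2
  6 left: {5,6,7,8,9,10}→3
  7 left: {4,5,6,7,8,9,10}→3
  8 left: {2,4,5,6,7,8,9,10}→3  {3,4,5,6,7,8,9,10}→3
  9 left: {1,3,4,5,6,7,8,9,10}→3  {2,3,4,5,6,7,8,9,10}→6
  placing 0:a first → 9 extensions

9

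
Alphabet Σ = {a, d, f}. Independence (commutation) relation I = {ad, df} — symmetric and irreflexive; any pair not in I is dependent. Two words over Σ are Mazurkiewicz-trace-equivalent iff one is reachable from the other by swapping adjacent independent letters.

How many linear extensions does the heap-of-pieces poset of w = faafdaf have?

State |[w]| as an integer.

7

0(f) covers ∅
1(a) covers 0:f
2(a) covers 1:a
3(f) covers 2:a
4(d) covers ∅
5(a) covers 3:f
6(f) covers 5:a
floor of heap: 0:f, 4:d
completions by unplaced set U, small U first (add the entries for U minus each lowest piece of U):
  |U|=1: {4}:1  {6}:1
  |U|=2: {4,6}:2  {5,6}:1
  |U|=3: {3,5,6}:1  {4,5,6}:3
  |U|=4: {2,3,5,6}:1  {3,4,5,6}:4
  |U|=5: {1,2,3,5,6}:1  {2,3,4,5,6}:5
  start at 0(f): 6
  start at 4(d): 1
sum over floor = 7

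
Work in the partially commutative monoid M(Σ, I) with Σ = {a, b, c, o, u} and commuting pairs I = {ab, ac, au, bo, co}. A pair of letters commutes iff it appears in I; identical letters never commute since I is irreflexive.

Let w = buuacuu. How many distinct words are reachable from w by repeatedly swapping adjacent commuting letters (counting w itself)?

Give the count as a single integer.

7

0(b) covers ∅
1(u) covers 0:b
2(u) covers 1:u
3(a) covers ∅
4(c) covers 2:u
5(u) covers 4:c
6(u) covers 5:u
floor of heap: 0:b, 3:a
completions by unplaced set U, small U first (add the entries for U minus each lowest piece of U):
  |U|=1: {3}:1  {6}:1
  |U|=2: {3,6}:2  {5,6}:1
  |U|=3: {3,5,6}:3  {4,5,6}:1
  |U|=4: {2,4,5,6}:1  {3,4,5,6}:4
  |U|=5: {1,2,4,5,6}:1  {2,3,4,5,6}:5
  start at 0(b): 6
  start at 3(a): 1
sum over floor = 7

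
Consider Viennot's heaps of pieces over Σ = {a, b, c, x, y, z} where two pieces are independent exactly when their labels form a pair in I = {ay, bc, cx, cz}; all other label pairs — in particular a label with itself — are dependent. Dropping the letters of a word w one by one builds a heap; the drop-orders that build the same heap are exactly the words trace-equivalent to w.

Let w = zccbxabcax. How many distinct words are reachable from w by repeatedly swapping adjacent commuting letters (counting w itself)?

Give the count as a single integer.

0(z) covers ∅
1(c) covers ∅
2(c) covers 1:c
3(b) covers 0:z
4(x) covers 3:b
5(a) covers 2:c, 4:x
6(b) covers 5:a
7(c) covers 5:a
8(a) covers 6:b, 7:c
9(x) covers 8:a
floor of heap: 0:z, 1:c
completions by unplaced set U, small U first (add the entries for U minus each lowest piece of U):
  |U|=1: {9}:1
  |U|=2: {8,9}:1
  |U|=3: {6,8,9}:1  {7,8,9}:1
  |U|=4: {6,7,8,9}:2
  |U|=5: {5,6,7,8,9}:2
  |U|=6: {2,5,6,7,8,9}:2  {4,5,6,7,8,9}:2
  |U|=7: {1,2,5,6,7,8,9}:2  {2,4,5,6,7,8,9}:4  {3,4,5,6,7,8,9}:2
  |U|=8: {0,3,4,5,6,7,8,9}:2  {1,2,4,5,6,7,8,9}:6  {2,3,4,5,6,7,8,9}:6
  start at 0(z): 12
  start at 1(c): 8
sum over floor = 20

20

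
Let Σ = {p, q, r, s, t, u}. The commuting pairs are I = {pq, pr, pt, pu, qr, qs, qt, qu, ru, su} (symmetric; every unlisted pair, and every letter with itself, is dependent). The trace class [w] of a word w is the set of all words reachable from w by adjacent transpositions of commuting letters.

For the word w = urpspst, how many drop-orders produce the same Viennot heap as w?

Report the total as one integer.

#0=u has no predecessor
#1=r has no predecessor
#2=p has no predecessor
#3=s depends on [1:r, 2:p]
#4=p depends on [3:s]
#5=s depends on [4:p]
#6=t depends on [0:u, 5:s]
sources: [0:u, 1:r, 2:p]
N(rest) = Σ N(rest − s) over sources s of rest; N(one piece) = 1:
  size 1 → [6]=1
  size 2 → [0,6]=1  [5,6]=1
  size 3 → [0,5,6]=2  [4,5,6]=1
  size 4 → [0,4,5,6]=3  [3,4,5,6]=1
  size 5 → [0,3,4,5,6]=4  [1,3,4,5,6]=1  [2,3,4,5,6]=1
  first=0(u) contributes 2
  first=1(r) contributes 5
  first=2(p) contributes 5
|[w]| = 12

12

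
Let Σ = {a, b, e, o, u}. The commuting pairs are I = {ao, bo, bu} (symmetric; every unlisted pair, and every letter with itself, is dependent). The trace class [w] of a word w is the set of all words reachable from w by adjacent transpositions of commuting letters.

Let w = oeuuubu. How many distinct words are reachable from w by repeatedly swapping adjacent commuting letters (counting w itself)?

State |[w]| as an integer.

5

drop 0:o onto floor
drop 1:e onto {0:o}
drop 2:u onto {1:e}
drop 3:u onto {2:u}
drop 4:u onto {3:u}
drop 5:b onto {1:e}
drop 6:u onto {4:u}
ground layer = {0:o}
drop-orders for the pieces not yet dropped (sum over which currently-grounded one goes next):
  1 to go: {5} 1  {6} 1
  2 to go: {4,6} 1  {5,6} 2
  3 to go: {3,4,6} 1  {4,5,6} 3
  4 to go: {2,3,4,6} 1  {3,4,5,6} 4
  5 to go: {2,3,4,5,6} 5
  if 0:o drops first: 5 orders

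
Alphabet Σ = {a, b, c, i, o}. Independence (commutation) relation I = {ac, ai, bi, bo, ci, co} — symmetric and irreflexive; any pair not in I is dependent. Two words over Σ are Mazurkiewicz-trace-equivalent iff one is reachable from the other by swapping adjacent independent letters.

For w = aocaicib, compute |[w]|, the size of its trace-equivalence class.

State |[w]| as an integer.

drop 0:a onto floor
drop 1:o onto {0:a}
drop 2:c onto floor
drop 3:a onto {1:o}
drop 4:i onto {1:o}
drop 5:c onto {2:c}
drop 6:i onto {4:i}
drop 7:b onto {3:a, 5:c}
ground layer = {0:a, 2:c}
drop-orders for the pieces not yet dropped (sum over which currently-grounded one goes next):
  1 to go: {6} 1  {7} 1
  2 to go: {3,7} 1  {4,6} 1  {5,7} 1  {6,7} 2
  3 to go: {2,5,7} 1  {3,5,7} 2  {3,6,7} 3  {4,6,7} 3  {5,6,7} 3
  4 to go: {2,3,5,7} 3  {2,5,6,7} 4  {3,4,6,7} 6  {3,5,6,7} 8  {4,5,6,7} 6
  5 to go: {1,3,4,6,7} 6  {2,3,5,6,7} 15  {2,4,5,6,7} 10  {3,4,5,6,7} 20
  6 to go: {0,1,3,4,6,7} 6  {1,3,4,5,6,7} 26  {2,3,4,5,6,7} 45
  if 0:a drops first: 71 orders
  if 2:c drops first: 32 orders
heap linearizations: 103

103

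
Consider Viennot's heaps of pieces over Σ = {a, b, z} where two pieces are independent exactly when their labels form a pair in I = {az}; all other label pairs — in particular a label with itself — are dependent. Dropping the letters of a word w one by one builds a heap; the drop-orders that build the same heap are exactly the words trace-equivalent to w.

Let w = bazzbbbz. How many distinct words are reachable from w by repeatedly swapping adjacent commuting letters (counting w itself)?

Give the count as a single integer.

3

drop 0:b onto floor
drop 1:a onto {0:b}
drop 2:z onto {0:b}
drop 3:z onto {2:z}
drop 4:b onto {1:a, 3:z}
drop 5:b onto {4:b}
drop 6:b onto {5:b}
drop 7:z onto {6:b}
ground layer = {0:b}
drop-orders for the pieces not yet dropped (sum over which currently-grounded one goes next):
  1 to go: {7} 1
  2 to go: {6,7} 1
  3 to go: {5,6,7} 1
  4 to go: {4,5,6,7} 1
  5 to go: {1,4,5,6,7} 1  {3,4,5,6,7} 1
  6 to go: {1,3,4,5,6,7} 2  {2,3,4,5,6,7} 1
  if 0:b drops first: 3 orders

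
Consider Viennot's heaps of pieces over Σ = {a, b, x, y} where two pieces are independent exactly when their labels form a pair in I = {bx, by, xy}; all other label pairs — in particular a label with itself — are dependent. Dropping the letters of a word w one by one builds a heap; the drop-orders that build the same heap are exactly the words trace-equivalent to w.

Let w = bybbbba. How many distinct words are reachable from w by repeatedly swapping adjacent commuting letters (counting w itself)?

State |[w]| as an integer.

#0=b has no predecessor
#1=y has no predecessor
#2=b depends on [0:b]
#3=b depends on [2:b]
#4=b depends on [3:b]
#5=b depends on [4:b]
#6=a depends on [1:y, 5:b]
sources: [0:b, 1:y]
N(rest) = Σ N(rest − s) over sources s of rest; N(one piece) = 1:
  size 1 → [6]=1
  size 2 → [1,6]=1  [5,6]=1
  size 3 → [1,5,6]=2  [4,5,6]=1
  size 4 → [1,4,5,6]=3  [3,4,5,6]=1
  size 5 → [1,3,4,5,6]=4  [2,3,4,5,6]=1
  first=0(b) contributes 5
  first=1(y) contributes 1
|[w]| = 6

6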